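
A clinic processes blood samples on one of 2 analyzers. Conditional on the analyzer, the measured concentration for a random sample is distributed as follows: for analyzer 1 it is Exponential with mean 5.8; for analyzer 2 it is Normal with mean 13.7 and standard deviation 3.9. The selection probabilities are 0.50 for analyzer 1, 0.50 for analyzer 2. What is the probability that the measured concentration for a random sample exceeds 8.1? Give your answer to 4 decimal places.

Conditional on each analyzer, P(X > 8.1): 1: 0.247449; 2: 0.924484.
By total probability, P(X > 8.1) = 0.5·0.247449 + 0.5·0.924484 = 0.585967.

0.5860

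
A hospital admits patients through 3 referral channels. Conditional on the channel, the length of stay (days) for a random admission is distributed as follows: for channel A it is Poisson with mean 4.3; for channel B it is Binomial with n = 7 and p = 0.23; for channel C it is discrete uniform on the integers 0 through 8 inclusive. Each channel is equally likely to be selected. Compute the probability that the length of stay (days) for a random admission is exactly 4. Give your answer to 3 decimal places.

Conditional on each channel, P(X = 4): A: 0.193284; B: 0.0447148; C: 0.111111.
By total probability, P(X = 4) = 0.333333·0.193284 + 0.333333·0.0447148 + 0.333333·0.111111 = 0.11637.

0.116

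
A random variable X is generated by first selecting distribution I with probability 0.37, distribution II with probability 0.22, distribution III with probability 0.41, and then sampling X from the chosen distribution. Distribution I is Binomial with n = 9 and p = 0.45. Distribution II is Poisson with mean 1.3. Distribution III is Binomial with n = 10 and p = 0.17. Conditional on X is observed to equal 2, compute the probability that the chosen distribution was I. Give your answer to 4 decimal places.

0.1939

Likelihoods P(X=2 | ·): I: 0.110986; II: 0.230289; III: 0.292911.
Posterior ∝ prior × likelihood. Numerator for I: 0.37·0.110986 = 0.0410646.
Normalizing constant: 0.37·0.110986 + 0.22·0.230289 + 0.41·0.292911 = 0.211822.
P(I | observation) = 0.0410646 / 0.211822 = 0.193864.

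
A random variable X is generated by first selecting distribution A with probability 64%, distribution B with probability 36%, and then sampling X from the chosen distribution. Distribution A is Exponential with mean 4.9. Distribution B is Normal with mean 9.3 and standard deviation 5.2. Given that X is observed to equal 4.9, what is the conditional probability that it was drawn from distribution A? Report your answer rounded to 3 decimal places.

Likelihoods f(4.9 | ·): A: 0.0750774; B: 0.0536333.
Posterior ∝ prior × likelihood. Numerator for A: 0.64·0.0750774 = 0.0480496.
Normalizing constant: 0.64·0.0750774 + 0.36·0.0536333 = 0.0673575.
P(A | observation) = 0.0480496 / 0.0673575 = 0.713351.

0.713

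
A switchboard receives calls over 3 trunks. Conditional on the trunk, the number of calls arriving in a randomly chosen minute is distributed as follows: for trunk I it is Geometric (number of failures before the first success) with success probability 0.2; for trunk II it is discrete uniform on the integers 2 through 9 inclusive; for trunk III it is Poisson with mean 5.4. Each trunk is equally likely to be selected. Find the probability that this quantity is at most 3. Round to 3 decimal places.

Conditional on each trunk, P(X ≤ 3): I: 0.5904; II: 0.25; III: 0.213291.
By total probability, P(X ≤ 3) = 0.333333·0.5904 + 0.333333·0.25 + 0.333333·0.213291 = 0.35123.

0.351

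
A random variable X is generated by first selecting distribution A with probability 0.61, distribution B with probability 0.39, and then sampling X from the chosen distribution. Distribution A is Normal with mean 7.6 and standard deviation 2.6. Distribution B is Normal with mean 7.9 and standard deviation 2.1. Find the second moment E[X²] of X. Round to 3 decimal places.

For each component E[X²] = Var + (mean)², giving A: 64.52; B: 66.82.
Overall E[X²] = 0.61·64.52 + 0.39·66.82 = 65.417.

65.417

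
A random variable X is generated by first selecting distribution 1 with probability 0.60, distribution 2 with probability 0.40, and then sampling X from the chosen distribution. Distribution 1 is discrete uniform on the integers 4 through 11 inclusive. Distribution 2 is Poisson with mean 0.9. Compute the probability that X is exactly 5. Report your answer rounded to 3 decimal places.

0.076

Conditional on each component, P(X = 5): 1: 0.125; 2: 0.00200063.
By total probability, P(X = 5) = 0.6·0.125 + 0.4·0.00200063 = 0.0758003.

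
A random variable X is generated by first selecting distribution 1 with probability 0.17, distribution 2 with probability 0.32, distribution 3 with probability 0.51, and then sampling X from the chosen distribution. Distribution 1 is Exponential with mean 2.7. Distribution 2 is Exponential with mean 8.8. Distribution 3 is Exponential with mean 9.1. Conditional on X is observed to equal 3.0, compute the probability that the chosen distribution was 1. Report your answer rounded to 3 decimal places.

0.239

Likelihoods f(3.0 | ·): 1: 0.121923; 2: 0.0808095; 3: 0.0790287.
Posterior ∝ prior × likelihood. Numerator for 1: 0.17·0.121923 = 0.020727.
Normalizing constant: 0.17·0.121923 + 0.32·0.0808095 + 0.51·0.0790287 = 0.0868906.
P(1 | observation) = 0.020727 / 0.0868906 = 0.238541.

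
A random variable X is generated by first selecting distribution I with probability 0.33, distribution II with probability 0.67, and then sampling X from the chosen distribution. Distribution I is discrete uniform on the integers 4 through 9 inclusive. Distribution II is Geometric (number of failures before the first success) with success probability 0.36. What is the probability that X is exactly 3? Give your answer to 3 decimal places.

Conditional on each component, P(X = 3): I: 0; II: 0.0943718.
By total probability, P(X = 3) = 0.33·0 + 0.67·0.0943718 = 0.0632291.

0.063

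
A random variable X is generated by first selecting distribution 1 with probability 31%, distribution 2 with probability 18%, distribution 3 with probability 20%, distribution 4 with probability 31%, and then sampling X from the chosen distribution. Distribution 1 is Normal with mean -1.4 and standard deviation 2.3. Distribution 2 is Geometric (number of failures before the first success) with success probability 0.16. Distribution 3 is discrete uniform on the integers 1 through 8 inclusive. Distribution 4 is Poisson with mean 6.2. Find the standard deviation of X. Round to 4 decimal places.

4.5765

Per component, 1: μ=-1.4, E[X²]=7.25; 2: μ=5.25, E[X²]=60.375; 3: μ=4.5, E[X²]=25.5; 4: μ=6.2, E[X²]=44.64.
E[X] = 0.31·-1.4 + 0.18·5.25 + 0.2·4.5 + 0.31·6.2 = 3.333.
E[X²] = 0.31·7.25 + 0.18·60.375 + 0.2·25.5 + 0.31·44.64 = 32.0534.
Var(X) = E[X²] − (E[X])² = 32.0534 − 11.1089 = 20.9445.
SD(X) = √20.9445 = 4.57652.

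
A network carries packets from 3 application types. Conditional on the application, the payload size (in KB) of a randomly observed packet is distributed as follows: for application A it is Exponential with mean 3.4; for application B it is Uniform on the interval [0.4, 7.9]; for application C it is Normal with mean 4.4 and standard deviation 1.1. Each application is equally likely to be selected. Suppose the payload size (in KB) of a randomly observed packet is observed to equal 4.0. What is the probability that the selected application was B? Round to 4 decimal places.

0.2366

Likelihoods f(4.0 | ·): A: 0.0906956; B: 0.133333; C: 0.339472.
Posterior ∝ prior × likelihood. Numerator for B: 0.333333·0.133333 = 0.0444444.
Normalizing constant: 0.333333·0.0906956 + 0.333333·0.133333 + 0.333333·0.339472 = 0.187834.
P(B | observation) = 0.0444444 / 0.187834 = 0.236616.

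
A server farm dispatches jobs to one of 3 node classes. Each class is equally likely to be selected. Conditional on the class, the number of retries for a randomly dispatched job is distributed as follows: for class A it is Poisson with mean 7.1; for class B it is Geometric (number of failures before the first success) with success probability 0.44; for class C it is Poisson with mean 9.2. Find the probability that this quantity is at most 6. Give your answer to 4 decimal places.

Conditional on each class, P(X ≤ 6): A: 0.43492; B: 0.982729; C: 0.189165.
By total probability, P(X ≤ 6) = 0.333333·0.43492 + 0.333333·0.982729 + 0.333333·0.189165 = 0.535605.

0.5356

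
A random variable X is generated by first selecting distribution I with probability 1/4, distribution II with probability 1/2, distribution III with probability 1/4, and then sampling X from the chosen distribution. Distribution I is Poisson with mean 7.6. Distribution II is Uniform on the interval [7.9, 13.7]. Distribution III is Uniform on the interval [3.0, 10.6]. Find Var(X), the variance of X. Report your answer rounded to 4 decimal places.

Per component, I: μ=7.6, E[X²]=65.36; II: μ=10.8, E[X²]=119.443; III: μ=6.8, E[X²]=51.0533.
E[X] = 0.25·7.6 + 0.5·10.8 + 0.25·6.8 = 9.
E[X²] = 0.25·65.36 + 0.5·119.443 + 0.25·51.0533 = 88.825.
Var(X) = E[X²] − (E[X])² = 88.825 − 81 = 7.825.

7.8250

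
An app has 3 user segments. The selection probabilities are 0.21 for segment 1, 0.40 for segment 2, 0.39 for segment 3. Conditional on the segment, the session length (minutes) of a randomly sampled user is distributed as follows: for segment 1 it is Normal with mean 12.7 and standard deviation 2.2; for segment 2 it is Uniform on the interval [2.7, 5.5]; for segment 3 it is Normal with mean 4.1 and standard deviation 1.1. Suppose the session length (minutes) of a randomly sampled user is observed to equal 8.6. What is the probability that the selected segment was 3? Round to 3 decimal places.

Likelihoods f(8.6 | ·): 1: 0.0319378; 2: 0; 3: 8.42251e-05.
Posterior ∝ prior × likelihood. Numerator for 3: 0.39·8.42251e-05 = 3.28478e-05.
Normalizing constant: 0.21·0.0319378 + 0.4·0 + 0.39·8.42251e-05 = 0.00673978.
P(3 | observation) = 3.28478e-05 / 0.00673978 = 0.00487372.

0.005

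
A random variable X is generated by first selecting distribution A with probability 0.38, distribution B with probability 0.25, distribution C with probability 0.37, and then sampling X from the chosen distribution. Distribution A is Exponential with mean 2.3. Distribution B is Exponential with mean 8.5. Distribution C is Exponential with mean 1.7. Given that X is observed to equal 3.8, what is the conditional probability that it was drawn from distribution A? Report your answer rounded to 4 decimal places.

Likelihoods f(3.8 | ·): A: 0.0833186; B: 0.075236; C: 0.062918.
Posterior ∝ prior × likelihood. Numerator for A: 0.38·0.0833186 = 0.0316611.
Normalizing constant: 0.38·0.0833186 + 0.25·0.075236 + 0.37·0.062918 = 0.0737498.
P(A | observation) = 0.0316611 / 0.0737498 = 0.429304.

0.4293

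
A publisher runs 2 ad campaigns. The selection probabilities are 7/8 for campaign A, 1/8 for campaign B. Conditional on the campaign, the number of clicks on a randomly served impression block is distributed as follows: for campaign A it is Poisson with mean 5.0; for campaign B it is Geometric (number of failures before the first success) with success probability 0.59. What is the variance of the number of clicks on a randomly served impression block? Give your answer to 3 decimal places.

Per component, A: μ=5, E[X²]=30; B: μ=0.694915, E[X²]=1.66073.
E[X] = 0.875·5 + 0.125·0.694915 = 4.46186.
E[X²] = 0.875·30 + 0.125·1.66073 = 26.4576.
Var(X) = E[X²] − (E[X])² = 26.4576 − 19.9082 = 6.54936.

6.549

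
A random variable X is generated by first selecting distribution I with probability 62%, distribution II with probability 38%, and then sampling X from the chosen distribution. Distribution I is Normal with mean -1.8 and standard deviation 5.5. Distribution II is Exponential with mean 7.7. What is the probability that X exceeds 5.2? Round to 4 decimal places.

0.2564

Conditional on each component, P(X > 5.2): I: 0.101557; II: 0.508991.
By total probability, P(X > 5.2) = 0.62·0.101557 + 0.38·0.508991 = 0.256382.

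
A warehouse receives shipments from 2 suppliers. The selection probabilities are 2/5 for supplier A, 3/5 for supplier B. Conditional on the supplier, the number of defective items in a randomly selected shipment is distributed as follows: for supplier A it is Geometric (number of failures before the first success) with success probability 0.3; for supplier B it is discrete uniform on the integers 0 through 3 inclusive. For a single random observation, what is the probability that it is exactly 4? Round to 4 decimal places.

Conditional on each supplier, P(X = 4): A: 0.07203; B: 0.
By total probability, P(X = 4) = 0.4·0.07203 + 0.6·0 = 0.028812.

0.0288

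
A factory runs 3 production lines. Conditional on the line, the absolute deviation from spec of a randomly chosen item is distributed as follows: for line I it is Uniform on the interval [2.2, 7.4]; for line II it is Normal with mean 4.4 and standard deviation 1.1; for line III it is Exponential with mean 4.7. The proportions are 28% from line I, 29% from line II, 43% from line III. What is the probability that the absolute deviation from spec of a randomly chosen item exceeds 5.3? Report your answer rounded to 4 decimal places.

0.3122

Conditional on each line, P(X > 5.3): I: 0.403846; II: 0.206627; III: 0.32379.
By total probability, P(X > 5.3) = 0.28·0.403846 + 0.29·0.206627 + 0.43·0.32379 = 0.312228.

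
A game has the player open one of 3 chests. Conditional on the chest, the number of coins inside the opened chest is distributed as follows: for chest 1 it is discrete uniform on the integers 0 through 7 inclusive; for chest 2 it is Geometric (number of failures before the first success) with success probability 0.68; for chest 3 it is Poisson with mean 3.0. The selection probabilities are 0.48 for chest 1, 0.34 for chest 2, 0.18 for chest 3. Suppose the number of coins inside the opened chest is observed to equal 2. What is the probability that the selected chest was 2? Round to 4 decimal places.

0.1909

Likelihoods P(X=2 | ·): 1: 0.125; 2: 0.069632; 3: 0.224042.
Posterior ∝ prior × likelihood. Numerator for 2: 0.34·0.069632 = 0.0236749.
Normalizing constant: 0.48·0.125 + 0.34·0.069632 + 0.18·0.224042 = 0.124002.
P(2 | observation) = 0.0236749 / 0.124002 = 0.190923.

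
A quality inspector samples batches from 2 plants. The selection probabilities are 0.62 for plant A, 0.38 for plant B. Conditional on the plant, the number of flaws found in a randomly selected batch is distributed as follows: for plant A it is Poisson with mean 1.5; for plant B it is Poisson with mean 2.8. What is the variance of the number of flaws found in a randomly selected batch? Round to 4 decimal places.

2.3922

Per component, A: μ=1.5, E[X²]=3.75; B: μ=2.8, E[X²]=10.64.
E[X] = 0.62·1.5 + 0.38·2.8 = 1.994.
E[X²] = 0.62·3.75 + 0.38·10.64 = 6.3682.
Var(X) = E[X²] − (E[X])² = 6.3682 − 3.97604 = 2.39216.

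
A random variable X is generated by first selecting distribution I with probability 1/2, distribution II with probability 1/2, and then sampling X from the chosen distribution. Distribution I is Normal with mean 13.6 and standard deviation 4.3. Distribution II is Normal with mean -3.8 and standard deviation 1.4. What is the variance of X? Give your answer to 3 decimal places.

Per component, I: μ=13.6, E[X²]=203.45; II: μ=-3.8, E[X²]=16.4.
E[X] = 0.5·13.6 + 0.5·-3.8 = 4.9.
E[X²] = 0.5·203.45 + 0.5·16.4 = 109.925.
Var(X) = E[X²] − (E[X])² = 109.925 − 24.01 = 85.915.

85.915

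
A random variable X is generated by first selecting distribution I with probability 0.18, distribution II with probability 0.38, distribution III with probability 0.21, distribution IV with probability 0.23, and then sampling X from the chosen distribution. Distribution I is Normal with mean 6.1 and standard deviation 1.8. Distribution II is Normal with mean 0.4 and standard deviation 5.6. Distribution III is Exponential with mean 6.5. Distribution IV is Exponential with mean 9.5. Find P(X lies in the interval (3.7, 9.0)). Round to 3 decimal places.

0.369

Conditional on each component, P(3.7 < X < 9.0): I: 0.855211; II: 0.215531; III: 0.315541; IV: 0.289653.
By total probability, P(3.7 < X < 9.0) = 0.18·0.855211 + 0.38·0.215531 + 0.21·0.315541 + 0.23·0.289653 = 0.368723.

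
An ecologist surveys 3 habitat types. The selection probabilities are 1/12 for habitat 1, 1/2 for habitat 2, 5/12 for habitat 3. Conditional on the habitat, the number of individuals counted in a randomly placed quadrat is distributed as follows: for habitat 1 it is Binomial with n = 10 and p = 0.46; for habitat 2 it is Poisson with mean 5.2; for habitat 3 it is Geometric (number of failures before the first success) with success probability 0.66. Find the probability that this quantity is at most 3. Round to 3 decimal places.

0.551

Conditional on each habitat, P(X ≤ 3): 1: 0.245305; 2: 0.238065; 3: 0.986637.
By total probability, P(X ≤ 3) = 0.0833333·0.245305 + 0.5·0.238065 + 0.416667·0.986637 = 0.550573.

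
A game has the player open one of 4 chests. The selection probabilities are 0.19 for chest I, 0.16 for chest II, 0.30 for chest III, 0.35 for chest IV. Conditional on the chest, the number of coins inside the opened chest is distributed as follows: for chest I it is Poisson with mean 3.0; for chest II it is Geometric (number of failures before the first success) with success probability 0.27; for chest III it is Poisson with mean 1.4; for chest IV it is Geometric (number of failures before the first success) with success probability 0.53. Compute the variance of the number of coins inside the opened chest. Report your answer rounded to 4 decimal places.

3.9175

Per component, I: μ=3, E[X²]=12; II: μ=2.7037, E[X²]=17.3237; III: μ=1.4, E[X²]=3.36; IV: μ=0.886792, E[X²]=2.45959.
E[X] = 0.19·3 + 0.16·2.7037 + 0.3·1.4 + 0.35·0.886792 = 1.73297.
E[X²] = 0.19·12 + 0.16·17.3237 + 0.3·3.36 + 0.35·2.45959 = 6.92065.
Var(X) = E[X²] − (E[X])² = 6.92065 − 3.00318 = 3.91747.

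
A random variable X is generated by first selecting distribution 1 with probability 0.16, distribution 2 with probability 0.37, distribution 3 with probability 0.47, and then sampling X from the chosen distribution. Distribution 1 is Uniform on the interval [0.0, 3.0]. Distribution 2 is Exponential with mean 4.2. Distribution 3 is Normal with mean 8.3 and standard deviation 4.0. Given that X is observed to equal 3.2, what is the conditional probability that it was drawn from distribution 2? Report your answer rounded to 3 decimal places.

0.664

Likelihoods f(3.2 | ·): 1: 0; 2: 0.111137; 3: 0.0442436.
Posterior ∝ prior × likelihood. Numerator for 2: 0.37·0.111137 = 0.0411208.
Normalizing constant: 0.16·0 + 0.37·0.111137 + 0.47·0.0442436 = 0.0619153.
P(2 | observation) = 0.0411208 / 0.0619153 = 0.664146.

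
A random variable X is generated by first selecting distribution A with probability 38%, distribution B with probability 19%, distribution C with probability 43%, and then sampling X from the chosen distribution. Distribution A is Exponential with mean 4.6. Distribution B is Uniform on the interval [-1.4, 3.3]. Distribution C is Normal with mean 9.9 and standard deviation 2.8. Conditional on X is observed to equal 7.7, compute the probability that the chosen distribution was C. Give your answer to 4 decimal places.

Likelihoods f(7.7 | ·): A: 0.0407635; B: 0; C: 0.10464.
Posterior ∝ prior × likelihood. Numerator for C: 0.43·0.10464 = 0.0449951.
Normalizing constant: 0.38·0.0407635 + 0.19·0 + 0.43·0.10464 = 0.0604852.
P(C | observation) = 0.0449951 / 0.0604852 = 0.743903.

0.7439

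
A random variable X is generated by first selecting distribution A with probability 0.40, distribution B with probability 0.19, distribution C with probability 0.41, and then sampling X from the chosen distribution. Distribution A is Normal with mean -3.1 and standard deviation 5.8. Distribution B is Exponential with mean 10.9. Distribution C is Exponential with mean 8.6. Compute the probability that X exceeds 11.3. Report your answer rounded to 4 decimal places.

Conditional on each component, P(X > 11.3): A: 0.00651847; B: 0.354624; C: 0.268755.
By total probability, P(X > 11.3) = 0.4·0.00651847 + 0.19·0.354624 + 0.41·0.268755 = 0.180176.

0.1802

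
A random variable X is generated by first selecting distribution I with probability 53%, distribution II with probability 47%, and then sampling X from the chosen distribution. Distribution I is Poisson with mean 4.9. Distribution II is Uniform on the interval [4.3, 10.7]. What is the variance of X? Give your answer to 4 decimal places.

5.8852

Per component, I: μ=4.9, E[X²]=28.91; II: μ=7.5, E[X²]=59.6633.
E[X] = 0.53·4.9 + 0.47·7.5 = 6.122.
E[X²] = 0.53·28.91 + 0.47·59.6633 = 43.3641.
Var(X) = E[X²] − (E[X])² = 43.3641 − 37.4789 = 5.88518.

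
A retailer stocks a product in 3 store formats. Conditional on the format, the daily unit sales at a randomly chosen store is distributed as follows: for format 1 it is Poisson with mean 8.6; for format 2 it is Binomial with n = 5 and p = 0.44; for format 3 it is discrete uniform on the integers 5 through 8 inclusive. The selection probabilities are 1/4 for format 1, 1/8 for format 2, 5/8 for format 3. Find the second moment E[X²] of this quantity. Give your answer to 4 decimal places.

For each component E[X²] = Var + (mean)², giving 1: 82.56; 2: 6.072; 3: 43.5.
Overall E[X²] = 0.25·82.56 + 0.125·6.072 + 0.625·43.5 = 48.5865.

48.5865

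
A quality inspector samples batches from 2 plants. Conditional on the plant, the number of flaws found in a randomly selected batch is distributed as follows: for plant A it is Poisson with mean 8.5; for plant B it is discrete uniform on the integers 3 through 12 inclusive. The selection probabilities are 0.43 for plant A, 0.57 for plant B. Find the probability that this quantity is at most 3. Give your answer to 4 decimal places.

0.0699

Conditional on each plant, P(X ≤ 3): A: 0.0301091; B: 0.1.
By total probability, P(X ≤ 3) = 0.43·0.0301091 + 0.57·0.1 = 0.0699469.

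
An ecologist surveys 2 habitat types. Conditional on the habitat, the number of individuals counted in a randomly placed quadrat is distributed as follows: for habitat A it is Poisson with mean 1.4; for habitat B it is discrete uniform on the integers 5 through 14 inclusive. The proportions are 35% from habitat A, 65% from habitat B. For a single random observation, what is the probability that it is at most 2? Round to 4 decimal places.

Conditional on each habitat, P(X ≤ 2): A: 0.833498; B: 0.
By total probability, P(X ≤ 2) = 0.35·0.833498 + 0.65·0 = 0.291724.

0.2917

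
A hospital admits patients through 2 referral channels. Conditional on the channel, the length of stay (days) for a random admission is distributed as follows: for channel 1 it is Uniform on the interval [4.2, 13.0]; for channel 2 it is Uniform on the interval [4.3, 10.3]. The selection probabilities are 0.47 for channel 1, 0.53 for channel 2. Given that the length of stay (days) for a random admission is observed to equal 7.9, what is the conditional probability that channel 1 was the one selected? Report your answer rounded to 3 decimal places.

0.377

Likelihoods f(7.9 | ·): 1: 0.113636; 2: 0.166667.
Posterior ∝ prior × likelihood. Numerator for 1: 0.47·0.113636 = 0.0534091.
Normalizing constant: 0.47·0.113636 + 0.53·0.166667 = 0.141742.
P(1 | observation) = 0.0534091 / 0.141742 = 0.376804.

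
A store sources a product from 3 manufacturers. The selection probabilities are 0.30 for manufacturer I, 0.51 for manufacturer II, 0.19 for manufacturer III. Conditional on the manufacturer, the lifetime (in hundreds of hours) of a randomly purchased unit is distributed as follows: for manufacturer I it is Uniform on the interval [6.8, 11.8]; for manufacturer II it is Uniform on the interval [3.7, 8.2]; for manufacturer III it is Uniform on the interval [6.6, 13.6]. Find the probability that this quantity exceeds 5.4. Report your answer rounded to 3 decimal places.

Conditional on each manufacturer, P(X > 5.4): I: 1; II: 0.622222; III: 1.
By total probability, P(X > 5.4) = 0.3·1 + 0.51·0.622222 + 0.19·1 = 0.807333.

0.807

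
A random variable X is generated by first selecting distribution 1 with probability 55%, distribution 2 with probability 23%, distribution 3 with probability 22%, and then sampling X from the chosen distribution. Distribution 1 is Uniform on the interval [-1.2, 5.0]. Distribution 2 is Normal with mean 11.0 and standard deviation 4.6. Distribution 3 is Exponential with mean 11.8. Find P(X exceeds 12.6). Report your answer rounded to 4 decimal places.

Conditional on each component, P(X > 12.6): 1: 0; 2: 0.363985; 3: 0.343765.
By total probability, P(X > 12.6) = 0.55·0 + 0.23·0.363985 + 0.22·0.343765 = 0.159345.

0.1593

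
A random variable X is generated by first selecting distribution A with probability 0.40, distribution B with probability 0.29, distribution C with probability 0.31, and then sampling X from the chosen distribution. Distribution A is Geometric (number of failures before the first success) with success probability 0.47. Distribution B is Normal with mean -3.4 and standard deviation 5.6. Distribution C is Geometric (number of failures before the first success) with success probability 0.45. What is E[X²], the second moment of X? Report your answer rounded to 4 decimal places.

15.2202

For each component E[X²] = Var + (mean)², giving A: 3.67089; B: 42.92; C: 4.20988.
Overall E[X²] = 0.4·3.67089 + 0.29·42.92 + 0.31·4.20988 = 15.2202.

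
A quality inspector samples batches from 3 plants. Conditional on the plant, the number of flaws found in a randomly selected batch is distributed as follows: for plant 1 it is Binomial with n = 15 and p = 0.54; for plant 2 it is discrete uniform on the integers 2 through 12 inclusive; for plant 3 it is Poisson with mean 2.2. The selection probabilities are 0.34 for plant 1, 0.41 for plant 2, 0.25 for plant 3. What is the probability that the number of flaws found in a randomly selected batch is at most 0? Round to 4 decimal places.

Conditional on each plant, P(X ≤ 0): 1: 8.7371e-06; 2: 0; 3: 0.110803.
By total probability, P(X ≤ 0) = 0.34·8.7371e-06 + 0.41·0 + 0.25·0.110803 = 0.0277038.

0.0277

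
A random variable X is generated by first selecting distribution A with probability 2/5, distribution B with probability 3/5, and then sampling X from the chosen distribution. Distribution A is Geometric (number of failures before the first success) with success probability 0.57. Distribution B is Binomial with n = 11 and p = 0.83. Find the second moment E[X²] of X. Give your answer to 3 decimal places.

51.702

For each component E[X²] = Var + (mean)², giving A: 1.89258; B: 84.909.
Overall E[X²] = 0.4·1.89258 + 0.6·84.909 = 51.7024.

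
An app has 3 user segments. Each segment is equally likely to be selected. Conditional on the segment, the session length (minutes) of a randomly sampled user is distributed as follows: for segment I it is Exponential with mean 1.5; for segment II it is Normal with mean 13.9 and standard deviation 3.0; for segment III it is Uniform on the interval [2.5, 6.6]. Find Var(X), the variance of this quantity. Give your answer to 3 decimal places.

Per component, I: μ=1.5, E[X²]=4.5; II: μ=13.9, E[X²]=202.21; III: μ=4.55, E[X²]=22.1033.
E[X] = 0.333333·1.5 + 0.333333·13.9 + 0.333333·4.55 = 6.65.
E[X²] = 0.333333·4.5 + 0.333333·202.21 + 0.333333·22.1033 = 76.2711.
Var(X) = E[X²] − (E[X])² = 76.2711 − 44.2225 = 32.0486.

32.049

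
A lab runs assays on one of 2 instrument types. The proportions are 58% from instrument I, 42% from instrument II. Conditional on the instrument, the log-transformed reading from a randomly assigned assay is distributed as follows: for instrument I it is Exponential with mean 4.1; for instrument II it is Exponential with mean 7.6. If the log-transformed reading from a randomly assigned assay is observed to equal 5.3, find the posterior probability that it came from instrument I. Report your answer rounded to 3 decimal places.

Likelihoods f(5.3 | ·): I: 0.0669593; II: 0.0655123.
Posterior ∝ prior × likelihood. Numerator for I: 0.58·0.0669593 = 0.0388364.
Normalizing constant: 0.58·0.0669593 + 0.42·0.0655123 = 0.0663516.
P(I | observation) = 0.0388364 / 0.0663516 = 0.585312.

0.585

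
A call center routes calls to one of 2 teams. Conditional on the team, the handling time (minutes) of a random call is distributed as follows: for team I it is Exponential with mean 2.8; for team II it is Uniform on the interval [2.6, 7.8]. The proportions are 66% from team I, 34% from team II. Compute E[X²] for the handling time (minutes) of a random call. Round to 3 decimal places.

20.309

For each component E[X²] = Var + (mean)², giving I: 15.68; II: 29.2933.
Overall E[X²] = 0.66·15.68 + 0.34·29.2933 = 20.3085.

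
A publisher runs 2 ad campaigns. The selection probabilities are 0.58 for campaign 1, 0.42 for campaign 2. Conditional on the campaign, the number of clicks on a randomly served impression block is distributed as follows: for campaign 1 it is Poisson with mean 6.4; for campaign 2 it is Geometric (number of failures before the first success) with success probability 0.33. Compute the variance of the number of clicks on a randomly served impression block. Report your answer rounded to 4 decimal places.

Per component, 1: μ=6.4, E[X²]=47.36; 2: μ=2.0303, E[X²]=10.2746.
E[X] = 0.58·6.4 + 0.42·2.0303 = 4.56473.
E[X²] = 0.58·47.36 + 0.42·10.2746 = 31.7841.
Var(X) = E[X²] − (E[X])² = 31.7841 − 20.8367 = 10.9474.

10.9474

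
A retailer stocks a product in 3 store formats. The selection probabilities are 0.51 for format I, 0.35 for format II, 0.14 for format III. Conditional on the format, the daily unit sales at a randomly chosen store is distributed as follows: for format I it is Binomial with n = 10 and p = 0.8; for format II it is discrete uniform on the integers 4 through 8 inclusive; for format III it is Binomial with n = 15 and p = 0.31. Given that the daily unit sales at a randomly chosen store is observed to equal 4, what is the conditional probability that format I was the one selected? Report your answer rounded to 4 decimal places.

0.0274

Likelihoods P(X=4 | ·): I: 0.00550502; II: 0.2; III: 0.212774.
Posterior ∝ prior × likelihood. Numerator for I: 0.51·0.00550502 = 0.00280756.
Normalizing constant: 0.51·0.00550502 + 0.35·0.2 + 0.14·0.212774 = 0.102596.
P(I | observation) = 0.00280756 / 0.102596 = 0.0273652.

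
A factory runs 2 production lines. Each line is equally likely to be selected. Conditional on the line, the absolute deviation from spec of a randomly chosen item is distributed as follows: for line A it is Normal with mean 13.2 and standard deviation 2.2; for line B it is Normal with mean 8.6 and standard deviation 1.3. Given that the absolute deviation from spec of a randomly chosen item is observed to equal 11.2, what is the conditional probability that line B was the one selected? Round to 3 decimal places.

0.257

Likelihoods f(11.2 | ·): A: 0.119957; B: 0.0415315.
Posterior ∝ prior × likelihood. Numerator for B: 0.5·0.0415315 = 0.0207658.
Normalizing constant: 0.5·0.119957 + 0.5·0.0415315 = 0.0807444.
P(B | observation) = 0.0207658 / 0.0807444 = 0.257179.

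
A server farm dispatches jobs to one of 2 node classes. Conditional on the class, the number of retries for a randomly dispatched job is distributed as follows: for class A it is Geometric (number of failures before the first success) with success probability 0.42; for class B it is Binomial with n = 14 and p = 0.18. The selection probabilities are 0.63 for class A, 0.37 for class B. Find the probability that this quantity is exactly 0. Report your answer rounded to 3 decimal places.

Conditional on each class, P(X = 0): A: 0.42; B: 0.0621432.
By total probability, P(X = 0) = 0.63·0.42 + 0.37·0.0621432 = 0.287593.

0.288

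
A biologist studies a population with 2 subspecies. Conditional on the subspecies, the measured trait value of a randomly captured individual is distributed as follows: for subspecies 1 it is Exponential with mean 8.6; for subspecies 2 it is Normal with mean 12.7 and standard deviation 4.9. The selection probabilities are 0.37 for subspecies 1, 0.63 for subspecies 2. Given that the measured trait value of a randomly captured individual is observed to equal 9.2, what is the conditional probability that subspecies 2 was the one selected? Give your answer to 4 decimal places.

Likelihoods f(9.2 | ·): 1: 0.039894; 2: 0.0630848.
Posterior ∝ prior × likelihood. Numerator for 2: 0.63·0.0630848 = 0.0397434.
Normalizing constant: 0.37·0.039894 + 0.63·0.0630848 = 0.0545042.
P(2 | observation) = 0.0397434 / 0.0545042 = 0.729181.

0.7292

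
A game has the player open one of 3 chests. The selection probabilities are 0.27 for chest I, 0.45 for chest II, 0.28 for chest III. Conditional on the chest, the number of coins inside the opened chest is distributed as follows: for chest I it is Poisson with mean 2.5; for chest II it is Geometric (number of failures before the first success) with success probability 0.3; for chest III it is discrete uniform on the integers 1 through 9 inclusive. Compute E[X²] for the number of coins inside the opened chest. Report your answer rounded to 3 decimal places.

For each component E[X²] = Var + (mean)², giving I: 8.75; II: 13.2222; III: 31.6667.
Overall E[X²] = 0.27·8.75 + 0.45·13.2222 + 0.28·31.6667 = 17.1792.

17.179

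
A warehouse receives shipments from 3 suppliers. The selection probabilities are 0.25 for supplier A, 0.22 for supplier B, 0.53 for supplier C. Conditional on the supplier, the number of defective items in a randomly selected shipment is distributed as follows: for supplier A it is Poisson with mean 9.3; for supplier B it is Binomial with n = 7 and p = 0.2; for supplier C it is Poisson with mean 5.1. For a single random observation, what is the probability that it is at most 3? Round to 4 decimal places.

0.3501

Conditional on each supplier, P(X ≤ 3): A: 0.0171516; B: 0.966656; C: 0.251268.
By total probability, P(X ≤ 3) = 0.25·0.0171516 + 0.22·0.966656 + 0.53·0.251268 = 0.350124.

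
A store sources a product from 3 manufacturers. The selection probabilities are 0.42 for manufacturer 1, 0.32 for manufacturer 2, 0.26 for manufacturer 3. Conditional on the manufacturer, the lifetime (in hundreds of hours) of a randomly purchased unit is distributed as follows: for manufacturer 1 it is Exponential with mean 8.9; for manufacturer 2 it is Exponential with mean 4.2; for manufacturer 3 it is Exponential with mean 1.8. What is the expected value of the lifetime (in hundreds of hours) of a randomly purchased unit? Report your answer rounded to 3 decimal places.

Component means — 1: 8.9; 2: 4.2; 3: 1.8.
E[X] = 0.42·8.9 + 0.32·4.2 + 0.26·1.8 = 5.55.

5.550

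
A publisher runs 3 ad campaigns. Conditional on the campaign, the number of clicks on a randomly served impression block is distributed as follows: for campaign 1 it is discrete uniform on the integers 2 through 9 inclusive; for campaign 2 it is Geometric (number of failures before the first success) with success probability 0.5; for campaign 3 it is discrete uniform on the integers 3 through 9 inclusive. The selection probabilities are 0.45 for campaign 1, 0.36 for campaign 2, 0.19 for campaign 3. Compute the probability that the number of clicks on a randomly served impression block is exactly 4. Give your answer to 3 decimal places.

0.095

Conditional on each campaign, P(X = 4): 1: 0.125; 2: 0.03125; 3: 0.142857.
By total probability, P(X = 4) = 0.45·0.125 + 0.36·0.03125 + 0.19·0.142857 = 0.0946429.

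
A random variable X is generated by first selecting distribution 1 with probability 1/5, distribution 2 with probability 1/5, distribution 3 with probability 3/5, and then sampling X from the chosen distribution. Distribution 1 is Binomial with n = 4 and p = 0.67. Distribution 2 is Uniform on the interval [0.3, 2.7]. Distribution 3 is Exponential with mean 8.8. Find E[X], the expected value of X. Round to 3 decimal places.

Component means — 1: 2.68; 2: 1.5; 3: 8.8.
E[X] = 0.2·2.68 + 0.2·1.5 + 0.6·8.8 = 6.116.

6.116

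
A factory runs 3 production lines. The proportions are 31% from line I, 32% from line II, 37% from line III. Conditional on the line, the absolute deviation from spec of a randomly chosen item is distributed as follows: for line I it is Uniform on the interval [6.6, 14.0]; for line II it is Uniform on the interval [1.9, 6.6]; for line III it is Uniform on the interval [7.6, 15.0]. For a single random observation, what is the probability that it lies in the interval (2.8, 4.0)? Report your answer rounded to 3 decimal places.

0.082

Conditional on each line, P(2.8 < X < 4.0): I: 0; II: 0.255319; III: 0.
By total probability, P(2.8 < X < 4.0) = 0.31·0 + 0.32·0.255319 + 0.37·0 = 0.0817021.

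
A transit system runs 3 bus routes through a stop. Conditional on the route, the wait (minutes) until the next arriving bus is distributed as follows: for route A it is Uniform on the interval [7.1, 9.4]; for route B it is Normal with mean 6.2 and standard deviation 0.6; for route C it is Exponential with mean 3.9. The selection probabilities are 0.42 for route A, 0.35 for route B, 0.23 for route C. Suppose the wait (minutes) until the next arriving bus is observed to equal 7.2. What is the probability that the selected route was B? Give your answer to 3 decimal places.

0.232

Likelihoods f(7.2 | ·): A: 0.434783; B: 0.165795; C: 0.0404726.
Posterior ∝ prior × likelihood. Numerator for B: 0.35·0.165795 = 0.0580283.
Normalizing constant: 0.42·0.434783 + 0.35·0.165795 + 0.23·0.0404726 = 0.249946.
P(B | observation) = 0.0580283 / 0.249946 = 0.232164.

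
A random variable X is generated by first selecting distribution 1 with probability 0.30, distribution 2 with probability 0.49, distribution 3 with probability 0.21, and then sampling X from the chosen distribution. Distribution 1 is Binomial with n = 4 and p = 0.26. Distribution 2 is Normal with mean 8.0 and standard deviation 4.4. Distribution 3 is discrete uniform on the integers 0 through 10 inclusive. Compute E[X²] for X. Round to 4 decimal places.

48.7518

For each component E[X²] = Var + (mean)², giving 1: 1.8512; 2: 83.36; 3: 35.
Overall E[X²] = 0.3·1.8512 + 0.49·83.36 + 0.21·35 = 48.7518.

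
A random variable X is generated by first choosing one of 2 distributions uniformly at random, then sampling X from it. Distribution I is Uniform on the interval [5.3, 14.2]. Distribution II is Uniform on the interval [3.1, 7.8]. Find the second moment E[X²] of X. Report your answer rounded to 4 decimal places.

66.6033

For each component E[X²] = Var + (mean)², giving I: 101.663; II: 31.5433.
Overall E[X²] = 0.5·101.663 + 0.5·31.5433 = 66.6033.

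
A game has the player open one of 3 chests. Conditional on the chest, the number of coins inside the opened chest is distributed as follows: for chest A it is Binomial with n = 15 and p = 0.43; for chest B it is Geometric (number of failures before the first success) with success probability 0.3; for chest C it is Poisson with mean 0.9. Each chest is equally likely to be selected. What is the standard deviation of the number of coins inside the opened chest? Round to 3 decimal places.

3.107

Per component, A: μ=6.45, E[X²]=45.279; B: μ=2.33333, E[X²]=13.2222; C: μ=0.9, E[X²]=1.71.
E[X] = 0.333333·6.45 + 0.333333·2.33333 + 0.333333·0.9 = 3.22778.
E[X²] = 0.333333·45.279 + 0.333333·13.2222 + 0.333333·1.71 = 20.0704.
Var(X) = E[X²] − (E[X])² = 20.0704 − 10.4185 = 9.65186.
SD(X) = √9.65186 = 3.10674.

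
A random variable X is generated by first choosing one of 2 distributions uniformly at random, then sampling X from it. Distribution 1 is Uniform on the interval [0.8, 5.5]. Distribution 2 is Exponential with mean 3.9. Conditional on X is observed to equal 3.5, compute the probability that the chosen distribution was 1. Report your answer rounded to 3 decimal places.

0.671

Likelihoods f(3.5 | ·): 1: 0.212766; 2: 0.104516.
Posterior ∝ prior × likelihood. Numerator for 1: 0.5·0.212766 = 0.106383.
Normalizing constant: 0.5·0.212766 + 0.5·0.104516 = 0.158641.
P(1 | observation) = 0.106383 / 0.158641 = 0.670589.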